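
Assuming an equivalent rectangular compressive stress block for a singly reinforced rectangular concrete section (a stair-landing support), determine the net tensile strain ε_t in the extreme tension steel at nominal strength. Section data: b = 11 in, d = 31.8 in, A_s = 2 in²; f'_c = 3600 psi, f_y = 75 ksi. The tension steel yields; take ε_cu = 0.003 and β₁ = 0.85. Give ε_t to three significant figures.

ε_t ≈ 0.0152

a = A_s f_y/(0.85 f'_c b) = 4.456 in.
β₁ = 0.85, so c = a/β₁ = 4.456/0.85 = 5.242 in.
From the linear strain diagram with ε_cu = 0.003: ε_t = 0.003 (d − c)/c = 0.003 × (31.8 − 5.242)/5.242 = 0.0152.
Since ε_t ≥ 0.005, the section is tension-controlled.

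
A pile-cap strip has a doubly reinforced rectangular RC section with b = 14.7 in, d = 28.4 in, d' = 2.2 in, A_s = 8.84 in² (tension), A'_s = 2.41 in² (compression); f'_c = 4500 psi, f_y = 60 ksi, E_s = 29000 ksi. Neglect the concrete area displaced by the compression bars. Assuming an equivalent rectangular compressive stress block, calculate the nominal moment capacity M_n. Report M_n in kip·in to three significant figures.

Assume both steels yield.
a = (A_s − A'_s) f_y/(0.85 f'_c b) = (8.84 − 2.41) × 60/(0.85 × 4.5 × 14.7) = 6.861 in.
c = a/β₁ = 6.861/0.825 = 8.316 in; ε'_s = 0.003(c − d')/c = 0.0022 ≥ ε_y = 0.0021, so the compression steel yields.
M_n = (A_s − A'_s) f_y (d − a/2) + A'_s f_y (d − d') = 385.8 × (28.4 − 3.4305) + 144.6 × (28.4 − 2.2) = 9633.2 + 3788.5 = 13421.7 kip·in.

M_n ≈ 13400 kip·in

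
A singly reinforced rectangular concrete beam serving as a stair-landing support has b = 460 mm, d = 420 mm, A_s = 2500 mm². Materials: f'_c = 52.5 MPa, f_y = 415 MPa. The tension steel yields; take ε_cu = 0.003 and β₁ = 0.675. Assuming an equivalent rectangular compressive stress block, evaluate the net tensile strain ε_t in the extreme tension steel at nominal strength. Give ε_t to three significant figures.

a = A_s f_y/(0.85 f'_c b) = 50.54 mm.
β₁ = 0.675, so c = a/β₁ = 50.54/0.675 = 74.87 mm.
From the linear strain diagram with ε_cu = 0.003: ε_t = 0.003 (d − c)/c = 0.003 × (420 − 74.87)/74.87 = 0.0138.
Since ε_t ≥ 0.005, the section is tension-controlled.

ε_t ≈ 0.0138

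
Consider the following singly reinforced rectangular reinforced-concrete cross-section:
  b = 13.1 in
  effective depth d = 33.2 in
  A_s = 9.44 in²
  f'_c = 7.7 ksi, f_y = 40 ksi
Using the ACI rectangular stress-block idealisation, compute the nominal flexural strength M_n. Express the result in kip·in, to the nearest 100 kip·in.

M_n ≈ 11700 kip·in

T = A_s f_y = 9.44 × 40 = 377.6 kips.
a = T/(0.85 f'_c b) = 377.6/(0.85 × 7.7 × 13.1) = 4.404 in.
M_n = T(d − a/2) = 377.6 × (33.2 − 2.202) = 11704.8 kip·in.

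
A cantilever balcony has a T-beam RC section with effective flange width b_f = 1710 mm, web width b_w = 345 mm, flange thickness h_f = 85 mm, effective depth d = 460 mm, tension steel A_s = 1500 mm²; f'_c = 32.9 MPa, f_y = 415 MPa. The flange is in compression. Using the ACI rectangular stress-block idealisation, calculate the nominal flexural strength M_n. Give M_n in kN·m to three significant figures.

Tension: T = A_s f_y = 1500 × 415 = 622500 N.
Try a within the flange: a = T/(0.85 f'_c b_f) = 622500/(0.85 × 32.9 × 1710) = 13.02 mm.
Since a = 13.02 ≤ h_f = 85 mm, the stress block lies entirely in the flange; analyse as a rectangular beam of width b_f.
M_n = T(d − a/2) = 622500 × (460 − 6.51) = 282.30 × 10⁶ N·mm.
M_n = 282.30 kN·m.

M_n ≈ 282 kN·m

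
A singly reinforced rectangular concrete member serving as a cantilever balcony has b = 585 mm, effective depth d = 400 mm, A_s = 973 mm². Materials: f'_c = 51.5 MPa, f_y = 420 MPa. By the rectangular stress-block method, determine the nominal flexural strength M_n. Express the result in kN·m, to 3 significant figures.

T = A_s f_y = 973 × 420 = 408660 N = 408.66 kN.
From C = T: a = T/(0.85 f'_c b) = 408660/(0.85 × 51.5 × 585) = 15.96 mm.
M_n = T(d − a/2) = 408.66 kN × (400 − 7.98) mm = 160.20 kN·m.

M_n ≈ 160 kN·m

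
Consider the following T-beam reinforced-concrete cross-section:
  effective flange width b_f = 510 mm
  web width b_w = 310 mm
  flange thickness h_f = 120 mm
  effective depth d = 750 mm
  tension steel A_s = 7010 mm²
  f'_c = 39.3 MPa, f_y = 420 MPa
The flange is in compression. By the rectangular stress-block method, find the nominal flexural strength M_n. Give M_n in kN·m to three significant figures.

Tension: T = A_s f_y = 7010 × 420 = 2944200 N.
Try a within the flange: a = T/(0.85 f'_c b_f) = 2944200/(0.85 × 39.3 × 510) = 172.82 mm.
a = 172.82 > h_f = 120 mm: the block extends into the web. Split into flange-overhang and web parts.
C_f = 0.85 f'_c (b_f − b_w) h_f = 0.85 × 39.3 × (510 − 310) × 120 = 801720 N.
Remaining web compression depth: a_w = (T − C_f)/(0.85 f'_c b_w) = (2944200 − 801720)/(0.85 × 39.3 × 310) = 206.89 mm.
M_n = C_f(d − h_f/2) + (T − C_f)(d − a_w/2) = 801720 × (750 − 60) + 2142480 × (750 − 103.445) = 553.19 + 1385.23 = 1938.42 × 10⁶ N·mm.
M_n = 1938.42 kN·m.

M_n ≈ 1940 kN·m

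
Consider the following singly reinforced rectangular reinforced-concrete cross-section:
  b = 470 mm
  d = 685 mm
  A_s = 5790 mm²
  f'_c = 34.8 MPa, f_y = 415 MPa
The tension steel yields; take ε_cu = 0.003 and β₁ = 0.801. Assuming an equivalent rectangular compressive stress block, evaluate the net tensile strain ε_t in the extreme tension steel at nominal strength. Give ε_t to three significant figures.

a = A_s f_y/(0.85 f'_c b) = 172.83 mm.
β₁ = 0.801, so c = a/β₁ = 172.83/0.801 = 215.77 mm.
From the linear strain diagram with ε_cu = 0.003: ε_t = 0.003 (d − c)/c = 0.003 × (685 − 215.77)/215.77 = 0.00652.
Since ε_t ≥ 0.005, the section is tension-controlled.

ε_t ≈ 0.00652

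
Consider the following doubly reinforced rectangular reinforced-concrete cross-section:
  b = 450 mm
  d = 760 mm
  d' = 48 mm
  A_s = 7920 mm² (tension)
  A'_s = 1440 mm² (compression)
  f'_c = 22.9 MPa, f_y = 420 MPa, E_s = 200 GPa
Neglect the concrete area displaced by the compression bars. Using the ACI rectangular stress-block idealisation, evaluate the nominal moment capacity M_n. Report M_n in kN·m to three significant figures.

Assume both tension and compression steel yield.
Net tension couple steel: A_s − A'_s = 6480 mm².
a = (A_s − A'_s) f_y / (0.85 f'_c b) = 2721600/(0.85 × 22.9 × 450) = 310.71 mm.
c = a/β₁ = 310.71/0.85 = 365.54 mm; ε'_s = 0.003(c − d')/c = 0.0026 ≥ f_y/E_s = 0.0021, so compression steel does yield.
M_n = (A_s − A'_s) f_y (d − a/2) + A'_s f_y (d − d') = [2721600 × (760 − 155.355) + 604800 × (760 − 48)] × 10⁻⁶ = 1645.60 + 430.62 = 2076.22 kN·m.

M_n ≈ 2080 kN·m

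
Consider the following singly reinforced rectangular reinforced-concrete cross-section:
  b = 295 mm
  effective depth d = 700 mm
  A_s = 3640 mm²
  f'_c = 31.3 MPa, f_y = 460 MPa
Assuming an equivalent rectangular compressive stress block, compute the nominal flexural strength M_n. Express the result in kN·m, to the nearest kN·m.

M_n ≈ 993 kN·m

T = A_s f_y = 3640 × 460 = 1674400 N = 1674.4 kN.
From C = T: a = T/(0.85 f'_c b) = 1674400/(0.85 × 31.3 × 295) = 213.34 mm.
M_n = T(d − a/2) = 1674.4 kN × (700 − 106.67) mm = 993.47 kN·m.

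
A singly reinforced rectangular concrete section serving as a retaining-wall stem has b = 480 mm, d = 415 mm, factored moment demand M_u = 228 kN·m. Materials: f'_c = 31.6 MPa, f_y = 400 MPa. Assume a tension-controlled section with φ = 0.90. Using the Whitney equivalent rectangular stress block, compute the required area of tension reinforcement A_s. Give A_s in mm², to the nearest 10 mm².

M_n = M_u/φ = 228/0.90 = 253.333 kN·m.
With M_n = 0.85 f'_c a b (d − a/2), solve the quadratic for a:
a = d − √(d² − 2M_n/(0.85 f'_c b)) = 415 − √(415² − 2 × 253.333×10⁶/(0.85 × 31.6 × 480)) = 50.41 mm.
A_s = 0.85 f'_c a b / f_y = 0.85 × 31.6 × 50.41 × 480 / 400 = 1624.8 mm².

A_s ≈ 1620 mm²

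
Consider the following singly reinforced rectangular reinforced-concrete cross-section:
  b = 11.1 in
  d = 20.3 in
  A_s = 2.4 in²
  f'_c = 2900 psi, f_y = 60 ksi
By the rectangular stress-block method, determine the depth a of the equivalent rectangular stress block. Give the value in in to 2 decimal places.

T = A_s f_y = 2.4 × 60 = 144 kips.
a = T/(0.85 f'_c b) = 144/(0.85 × 2.9 × 11.1) = 5.26 in.

a ≈ 5.26 in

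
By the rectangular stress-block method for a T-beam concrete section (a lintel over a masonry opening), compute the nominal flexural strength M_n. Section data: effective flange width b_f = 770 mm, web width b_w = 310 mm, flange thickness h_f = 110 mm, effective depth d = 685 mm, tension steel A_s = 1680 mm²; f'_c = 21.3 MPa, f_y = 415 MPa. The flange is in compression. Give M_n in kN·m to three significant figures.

M_n ≈ 460 kN·m

Tension: T = A_s f_y = 1680 × 415 = 697200 N.
Try a within the flange: a = T/(0.85 f'_c b_f) = 697200/(0.85 × 21.3 × 770) = 50.01 mm.
Since a = 50.01 ≤ h_f = 110 mm, the stress block lies entirely in the flange; analyse as a rectangular beam of width b_f.
M_n = T(d − a/2) = 697200 × (685 − 25.005) = 460.15 × 10⁶ N·mm.
M_n = 460.15 kN·m.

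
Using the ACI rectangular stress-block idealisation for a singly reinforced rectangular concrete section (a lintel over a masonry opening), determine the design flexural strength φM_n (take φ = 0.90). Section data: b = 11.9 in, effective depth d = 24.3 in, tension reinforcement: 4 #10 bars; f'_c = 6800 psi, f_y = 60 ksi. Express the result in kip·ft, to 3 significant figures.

φM_n ≈ 505 kip·ft

A_s = 4 × 1.27 = 5.08 in².
T = A_s f_y = 5.08 × 60 = 304.8 kips.
a = T/(0.85 f'_c b) = 304.8/(0.85 × 6.8 × 11.9) = 4.431 in.
M_n = T(d − a/2) = 304.8 × (24.3 − 2.2155) = 6731.4 kip·in = 6731.4/12 = 560.95 kip·ft.
φM_n = 0.90 × 560.95 = 504.86 kip·ft.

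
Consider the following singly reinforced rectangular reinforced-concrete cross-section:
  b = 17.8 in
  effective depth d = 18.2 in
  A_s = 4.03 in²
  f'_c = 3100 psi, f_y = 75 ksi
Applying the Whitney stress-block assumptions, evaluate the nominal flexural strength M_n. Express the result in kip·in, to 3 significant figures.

M_n ≈ 4530 kip·in

T = A_s f_y = 4.03 × 75 = 302.25 kips.
a = T/(0.85 f'_c b) = 302.25/(0.85 × 3.1 × 17.8) = 6.444 in.
M_n = T(d − a/2) = 302.25 × (18.2 − 3.222) = 4527.1 kip·in.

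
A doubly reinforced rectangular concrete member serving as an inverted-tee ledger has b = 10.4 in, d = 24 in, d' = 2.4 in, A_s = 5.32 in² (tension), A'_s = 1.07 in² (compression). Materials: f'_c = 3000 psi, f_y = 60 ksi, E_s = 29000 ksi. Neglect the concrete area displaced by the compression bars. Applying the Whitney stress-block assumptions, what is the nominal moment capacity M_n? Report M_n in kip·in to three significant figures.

Assume both steels yield.
a = (A_s − A'_s) f_y/(0.85 f'_c b) = (5.32 − 1.07) × 60/(0.85 × 3 × 10.4) = 9.615 in.
c = a/β₁ = 9.615/0.85 = 11.312 in; ε'_s = 0.003(c − d')/c = 0.0024 ≥ ε_y = 0.0021, so the compression steel yields.
M_n = (A_s − A'_s) f_y (d − a/2) + A'_s f_y (d − d') = 255 × (24 − 4.8075) + 64.2 × (24 − 2.4) = 4894.1 + 1386.7 = 6280.8 kip·in.

M_n ≈ 6280 kip·in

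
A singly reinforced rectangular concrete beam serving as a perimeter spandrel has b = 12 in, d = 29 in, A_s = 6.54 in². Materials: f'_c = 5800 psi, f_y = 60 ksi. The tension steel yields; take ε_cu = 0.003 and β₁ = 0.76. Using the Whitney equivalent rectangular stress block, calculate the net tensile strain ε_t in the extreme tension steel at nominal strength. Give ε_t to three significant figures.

a = A_s f_y/(0.85 f'_c b) = 6.633 in.
β₁ = 0.76, so c = a/β₁ = 6.633/0.76 = 8.728 in.
From the linear strain diagram with ε_cu = 0.003: ε_t = 0.003 (d − c)/c = 0.003 × (29 − 8.728)/8.728 = 0.00697.
Since ε_t ≥ 0.005, the section is tension-controlled.

ε_t ≈ 0.00697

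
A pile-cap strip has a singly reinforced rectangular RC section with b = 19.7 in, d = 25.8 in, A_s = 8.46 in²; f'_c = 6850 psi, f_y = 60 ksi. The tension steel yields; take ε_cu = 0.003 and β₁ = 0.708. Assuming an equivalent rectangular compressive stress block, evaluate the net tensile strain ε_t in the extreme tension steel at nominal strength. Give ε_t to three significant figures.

a = A_s f_y/(0.85 f'_c b) = 4.425 in.
β₁ = 0.708, so c = a/β₁ = 4.425/0.708 = 6.250 in.
From the linear strain diagram with ε_cu = 0.003: ε_t = 0.003 (d − c)/c = 0.003 × (25.8 − 6.250)/6.250 = 0.00938.
Since ε_t ≥ 0.005, the section is tension-controlled.

ε_t ≈ 0.00938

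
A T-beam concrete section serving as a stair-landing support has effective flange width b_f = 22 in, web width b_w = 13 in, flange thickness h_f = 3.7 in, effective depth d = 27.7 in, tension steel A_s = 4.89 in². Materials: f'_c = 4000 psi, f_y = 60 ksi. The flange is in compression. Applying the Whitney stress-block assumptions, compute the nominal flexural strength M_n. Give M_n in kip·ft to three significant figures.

Tension: T = A_s f_y = 4.89 × 60 = 293.4 kips.
Try a within the flange: a = T/(0.85 f'_c b_f) = 293.4/(0.85 × 4 × 22) = 3.922 in.
a = 3.922 > h_f = 3.7 in: the block extends into the web. Split into flange-overhang and web parts.
C_f = 0.85 f'_c (b_f − b_w) h_f = 0.85 × 4 × (22 − 13) × 3.7 = 113.2 kips.
Remaining web compression depth: a_w = (T − C_f)/(0.85 f'_c b_w) = (293.4 − 113.2)/(0.85 × 4 × 13) = 4.077 in.
M_n = C_f(d − h_f/2) + (T − C_f)(d − a_w/2) = 113.2 × (27.7 − 1.85) + 180.2 × (27.7 − 2.0385) = 2926.2 + 4624.2 = 7550.4 kip·in.
M_n = 7550.4/12 = 629.20 kip·ft.

M_n ≈ 629 kip·ft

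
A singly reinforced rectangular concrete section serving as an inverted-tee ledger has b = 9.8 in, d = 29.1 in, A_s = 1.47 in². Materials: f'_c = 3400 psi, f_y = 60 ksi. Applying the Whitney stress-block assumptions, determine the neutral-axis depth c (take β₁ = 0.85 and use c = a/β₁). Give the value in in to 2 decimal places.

T = A_s f_y = 1.47 × 60 = 88.2 kips.
a = T/(0.85 f'_c b) = 88.2/(0.85 × 3.4 × 9.8) = 3.1142 in.
With β₁ = 0.85, c = a/β₁ = 3.1142/0.85 = 3.66 in.

c ≈ 3.66 in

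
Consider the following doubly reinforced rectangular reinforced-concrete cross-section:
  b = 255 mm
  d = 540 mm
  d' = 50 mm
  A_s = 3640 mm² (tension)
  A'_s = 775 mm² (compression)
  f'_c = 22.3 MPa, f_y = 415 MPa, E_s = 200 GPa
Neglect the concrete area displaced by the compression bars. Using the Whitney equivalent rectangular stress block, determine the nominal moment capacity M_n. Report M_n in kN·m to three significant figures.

M_n ≈ 653 kN·m

Assume both tension and compression steel yield.
Net tension couple steel: A_s − A'_s = 2865 mm².
a = (A_s − A'_s) f_y / (0.85 f'_c b) = 1188975/(0.85 × 22.3 × 255) = 245.99 mm.
c = a/β₁ = 245.99/0.85 = 289.40 mm; ε'_s = 0.003(c − d')/c = 0.0025 ≥ f_y/E_s = 0.0021, so compression steel does yield.
M_n = (A_s − A'_s) f_y (d − a/2) + A'_s f_y (d − d') = [1188975 × (540 − 122.995) + 321625 × (540 − 50)] × 10⁻⁶ = 495.81 + 157.60 = 653.41 kN·m.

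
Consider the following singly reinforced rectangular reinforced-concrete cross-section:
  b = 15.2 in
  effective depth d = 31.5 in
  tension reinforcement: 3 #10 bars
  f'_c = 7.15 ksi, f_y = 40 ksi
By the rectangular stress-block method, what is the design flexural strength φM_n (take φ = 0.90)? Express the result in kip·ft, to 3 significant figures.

φM_n ≈ 351 kip·ft

A_s = 3 × 1.27 = 3.81 in².
T = A_s f_y = 3.81 × 40 = 152.4 kips.
a = T/(0.85 f'_c b) = 152.4/(0.85 × 7.15 × 15.2) = 1.650 in.
M_n = T(d − a/2) = 152.4 × (31.5 − 0.825) = 4674.9 kip·in = 4674.9/12 = 389.58 kip·ft.
φM_n = 0.90 × 389.58 = 350.62 kip·ft.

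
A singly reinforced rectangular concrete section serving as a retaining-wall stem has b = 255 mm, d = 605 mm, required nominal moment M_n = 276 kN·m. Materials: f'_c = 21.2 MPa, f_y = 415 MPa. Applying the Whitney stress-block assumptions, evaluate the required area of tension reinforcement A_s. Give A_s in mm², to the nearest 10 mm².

With M_n = 0.85 f'_c a b (d − a/2), solve the quadratic for a:
a = d − √(d² − 2M_n/(0.85 f'_c b)) = 605 − √(605² − 2 × 276×10⁶/(0.85 × 21.2 × 255)) = 109.12 mm.
A_s = 0.85 f'_c a b / f_y = 0.85 × 21.2 × 109.12 × 255 / 415 = 1208.2 mm².

A_s ≈ 1210 mm²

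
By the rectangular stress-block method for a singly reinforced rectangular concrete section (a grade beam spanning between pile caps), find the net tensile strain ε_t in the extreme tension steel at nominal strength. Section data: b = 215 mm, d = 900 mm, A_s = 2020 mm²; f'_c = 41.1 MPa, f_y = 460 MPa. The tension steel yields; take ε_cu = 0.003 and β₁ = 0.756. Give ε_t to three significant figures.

a = A_s f_y/(0.85 f'_c b) = 123.71 mm.
β₁ = 0.756, so c = a/β₁ = 123.71/0.756 = 163.64 mm.
From the linear strain diagram with ε_cu = 0.003: ε_t = 0.003 (d − c)/c = 0.003 × (900 − 163.64)/163.64 = 0.0135.
Since ε_t ≥ 0.005, the section is tension-controlled.

ε_t ≈ 0.0135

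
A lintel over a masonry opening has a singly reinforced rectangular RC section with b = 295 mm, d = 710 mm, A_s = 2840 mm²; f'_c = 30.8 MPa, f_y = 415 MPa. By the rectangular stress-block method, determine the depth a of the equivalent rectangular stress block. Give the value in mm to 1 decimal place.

a ≈ 152.6 mm

T = A_s f_y = 2840 × 415 = 1178600 N = 1178.6 kN.
Setting C = 0.85 f'_c a b equal to T: a = 1178600/(0.85 × 30.8 × 295) = 152.6 mm.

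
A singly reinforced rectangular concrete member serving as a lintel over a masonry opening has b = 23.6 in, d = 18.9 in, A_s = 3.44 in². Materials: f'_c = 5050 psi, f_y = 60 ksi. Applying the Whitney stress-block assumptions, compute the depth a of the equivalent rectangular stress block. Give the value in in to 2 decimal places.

T = A_s f_y = 3.44 × 60 = 206.4 kips.
a = T/(0.85 f'_c b) = 206.4/(0.85 × 5.05 × 23.6) = 2.04 in.

a ≈ 2.04 in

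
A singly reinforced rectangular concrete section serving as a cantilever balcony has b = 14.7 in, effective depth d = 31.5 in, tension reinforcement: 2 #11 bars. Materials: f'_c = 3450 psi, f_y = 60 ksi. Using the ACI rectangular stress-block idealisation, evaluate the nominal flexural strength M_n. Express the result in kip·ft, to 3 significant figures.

A_s = 2 × 1.56 = 3.12 in².
T = A_s f_y = 3.12 × 60 = 187.2 kips.
a = T/(0.85 f'_c b) = 187.2/(0.85 × 3.45 × 14.7) = 4.343 in.
M_n = T(d − a/2) = 187.2 × (31.5 − 2.1715) = 5490.3 kip·in = 5490.3/12 = 457.53 kip·ft.

M_n ≈ 458 kip·ft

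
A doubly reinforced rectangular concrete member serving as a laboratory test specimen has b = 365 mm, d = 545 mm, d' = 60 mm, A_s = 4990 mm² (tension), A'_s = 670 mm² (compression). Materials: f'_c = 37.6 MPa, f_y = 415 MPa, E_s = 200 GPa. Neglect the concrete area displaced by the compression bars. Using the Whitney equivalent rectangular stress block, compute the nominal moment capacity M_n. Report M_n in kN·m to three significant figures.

M_n ≈ 974 kN·m

Assume both tension and compression steel yield.
Net tension couple steel: A_s − A'_s = 4320 mm².
a = (A_s − A'_s) f_y / (0.85 f'_c b) = 1792800/(0.85 × 37.6 × 365) = 153.69 mm.
c = a/β₁ = 153.69/0.781 = 196.79 mm; ε'_s = 0.003(c − d')/c = 0.0021 ≥ f_y/E_s = 0.0021, so compression steel does yield.
M_n = (A_s − A'_s) f_y (d − a/2) + A'_s f_y (d − d') = [1792800 × (545 − 76.845) + 278050 × (545 − 60)] × 10⁻⁶ = 839.31 + 134.85 = 974.16 kN·m.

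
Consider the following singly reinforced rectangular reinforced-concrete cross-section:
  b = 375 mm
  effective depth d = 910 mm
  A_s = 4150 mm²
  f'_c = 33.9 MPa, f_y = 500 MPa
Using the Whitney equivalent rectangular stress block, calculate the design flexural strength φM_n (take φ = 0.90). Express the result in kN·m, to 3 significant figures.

φM_n ≈ 1520 kN·m

T = A_s f_y = 4150 × 500 = 2075000 N = 2075 kN.
From C = T: a = T/(0.85 f'_c b) = 2075000/(0.85 × 33.9 × 375) = 192.03 mm.
M_n = T(d − a/2) = 2075 kN × (910 − 96.015) mm = 1689.02 kN·m.
φM_n = 0.90 × 1689.02 = 1520.12 kN·m.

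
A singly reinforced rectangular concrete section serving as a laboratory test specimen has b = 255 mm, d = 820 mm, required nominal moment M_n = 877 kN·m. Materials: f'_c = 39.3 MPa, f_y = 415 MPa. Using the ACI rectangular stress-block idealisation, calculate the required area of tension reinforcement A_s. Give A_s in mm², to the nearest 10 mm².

With M_n = 0.85 f'_c a b (d − a/2), solve the quadratic for a:
a = d − √(d² − 2M_n/(0.85 f'_c b)) = 820 − √(820² − 2 × 877×10⁶/(0.85 × 39.3 × 255)) = 137.00 mm.
A_s = 0.85 f'_c a b / f_y = 0.85 × 39.3 × 137.00 × 255 / 415 = 2812.1 mm².

A_s ≈ 2810 mm²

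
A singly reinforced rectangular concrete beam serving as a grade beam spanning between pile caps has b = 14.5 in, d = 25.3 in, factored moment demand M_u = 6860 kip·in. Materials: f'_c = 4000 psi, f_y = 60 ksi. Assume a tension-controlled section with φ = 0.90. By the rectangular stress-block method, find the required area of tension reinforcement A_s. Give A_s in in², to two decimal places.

A_s ≈ 5.84 in²

M_n = M_u/φ = 6860/0.90 = 7622.22 kip·in.
From M_n = 0.85 f'_c a b (d − a/2):
a = d − √(d² − 2M_n/(0.85 f'_c b)) = 25.3 − √(25.3² − 2 × 7622.22/(0.85 × 4 × 14.5)) = 7.110 in.
A_s = 0.85 f'_c a b / f_y = 0.85 × 4 × 7.110 × 14.5 / 60 = 5.842 in².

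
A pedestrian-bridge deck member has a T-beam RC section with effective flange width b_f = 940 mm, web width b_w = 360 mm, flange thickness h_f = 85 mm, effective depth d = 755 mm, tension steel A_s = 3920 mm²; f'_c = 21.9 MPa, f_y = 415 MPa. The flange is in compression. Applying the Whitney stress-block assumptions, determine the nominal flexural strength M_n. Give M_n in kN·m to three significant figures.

Tension: T = A_s f_y = 3920 × 415 = 1626800 N.
Try a within the flange: a = T/(0.85 f'_c b_f) = 1626800/(0.85 × 21.9 × 940) = 92.97 mm.
a = 92.97 > h_f = 85 mm: the block extends into the web. Split into flange-overhang and web parts.
C_f = 0.85 f'_c (b_f − b_w) h_f = 0.85 × 21.9 × (940 − 360) × 85 = 917720 N.
Remaining web compression depth: a_w = (T − C_f)/(0.85 f'_c b_w) = (1626800 − 917720)/(0.85 × 21.9 × 360) = 105.81 mm.
M_n = C_f(d − h_f/2) + (T − C_f)(d − a_w/2) = 917720 × (755 − 42.5) + 709080 × (755 − 52.905) = 653.88 + 497.84 = 1151.72 × 10⁶ N·mm.
M_n = 1151.72 kN·m.

M_n ≈ 1150 kN·m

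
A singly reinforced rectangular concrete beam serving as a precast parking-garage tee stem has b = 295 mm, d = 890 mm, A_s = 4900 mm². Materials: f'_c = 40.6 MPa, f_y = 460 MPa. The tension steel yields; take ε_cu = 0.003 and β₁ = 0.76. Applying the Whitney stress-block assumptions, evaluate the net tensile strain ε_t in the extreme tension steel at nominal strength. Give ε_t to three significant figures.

a = A_s f_y/(0.85 f'_c b) = 221.40 mm.
β₁ = 0.76, so c = a/β₁ = 221.40/0.76 = 291.32 mm.
From the linear strain diagram with ε_cu = 0.003: ε_t = 0.003 (d − c)/c = 0.003 × (890 − 291.32)/291.32 = 0.00617.
Since ε_t ≥ 0.005, the section is tension-controlled.

ε_t ≈ 0.00617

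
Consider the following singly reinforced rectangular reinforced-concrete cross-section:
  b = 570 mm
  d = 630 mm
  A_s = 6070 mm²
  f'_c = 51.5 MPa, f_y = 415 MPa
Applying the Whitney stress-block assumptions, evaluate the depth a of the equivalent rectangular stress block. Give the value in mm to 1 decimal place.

a ≈ 101.0 mm

T = A_s f_y = 6070 × 415 = 2519050 N = 2519.05 kN.
Setting C = 0.85 f'_c a b equal to T: a = 2519050/(0.85 × 51.5 × 570) = 101.0 mm.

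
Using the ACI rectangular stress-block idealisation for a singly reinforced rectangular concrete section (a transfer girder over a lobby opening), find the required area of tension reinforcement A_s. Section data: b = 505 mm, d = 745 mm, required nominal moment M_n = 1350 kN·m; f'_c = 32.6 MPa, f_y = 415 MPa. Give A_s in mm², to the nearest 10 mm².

With M_n = 0.85 f'_c a b (d − a/2), solve the quadratic for a:
a = d − √(d² − 2M_n/(0.85 f'_c b)) = 745 − √(745² − 2 × 1350×10⁶/(0.85 × 32.6 × 505)) = 143.27 mm.
A_s = 0.85 f'_c a b / f_y = 0.85 × 32.6 × 143.27 × 505 / 415 = 4831.0 mm².

A_s ≈ 4830 mm²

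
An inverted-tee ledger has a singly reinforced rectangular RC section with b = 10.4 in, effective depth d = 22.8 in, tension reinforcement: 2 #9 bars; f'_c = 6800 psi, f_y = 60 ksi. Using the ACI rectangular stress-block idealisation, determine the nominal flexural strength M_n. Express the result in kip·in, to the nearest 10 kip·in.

M_n ≈ 2620 kip·in

A_s = 2 × 1 = 2 in².
T = A_s f_y = 2 × 60 = 120 kips.
a = T/(0.85 f'_c b) = 120/(0.85 × 6.8 × 10.4) = 1.996 in.
M_n = T(d − a/2) = 120 × (22.8 − 0.998) = 2616.2 kip·in.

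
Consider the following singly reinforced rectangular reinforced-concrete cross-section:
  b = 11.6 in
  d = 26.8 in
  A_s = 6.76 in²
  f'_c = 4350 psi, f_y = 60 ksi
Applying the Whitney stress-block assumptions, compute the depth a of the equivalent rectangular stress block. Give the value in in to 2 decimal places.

a ≈ 9.46 in

T = A_s f_y = 6.76 × 60 = 405.6 kips.
a = T/(0.85 f'_c b) = 405.6/(0.85 × 4.35 × 11.6) = 9.46 in.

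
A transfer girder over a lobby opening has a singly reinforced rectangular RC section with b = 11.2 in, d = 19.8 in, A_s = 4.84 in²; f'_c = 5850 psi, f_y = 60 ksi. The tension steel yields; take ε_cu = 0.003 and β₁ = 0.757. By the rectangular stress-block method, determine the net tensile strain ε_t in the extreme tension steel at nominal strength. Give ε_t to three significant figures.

a = A_s f_y/(0.85 f'_c b) = 5.214 in.
β₁ = 0.757, so c = a/β₁ = 5.214/0.757 = 6.888 in.
From the linear strain diagram with ε_cu = 0.003: ε_t = 0.003 (d − c)/c = 0.003 × (19.8 − 6.888)/6.888 = 0.00562.
Since ε_t ≥ 0.005, the section is tension-controlled.

ε_t ≈ 0.00562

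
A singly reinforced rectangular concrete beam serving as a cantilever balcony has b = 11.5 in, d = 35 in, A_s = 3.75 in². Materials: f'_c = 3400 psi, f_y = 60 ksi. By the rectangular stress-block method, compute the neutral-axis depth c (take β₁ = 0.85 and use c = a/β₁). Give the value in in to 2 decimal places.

c ≈ 7.96 in

T = A_s f_y = 3.75 × 60 = 225 kips.
a = T/(0.85 f'_c b) = 225/(0.85 × 3.4 × 11.5) = 6.7700 in.
With β₁ = 0.85, c = a/β₁ = 6.7700/0.85 = 7.96 in.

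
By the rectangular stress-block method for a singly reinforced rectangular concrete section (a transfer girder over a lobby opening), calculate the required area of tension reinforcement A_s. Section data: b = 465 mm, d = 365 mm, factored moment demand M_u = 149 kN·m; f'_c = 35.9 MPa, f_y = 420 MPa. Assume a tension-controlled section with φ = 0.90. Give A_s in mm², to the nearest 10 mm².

M_n = M_u/φ = 149/0.90 = 165.556 kN·m.
With M_n = 0.85 f'_c a b (d − a/2), solve the quadratic for a:
a = d − √(d² − 2M_n/(0.85 f'_c b)) = 365 − √(365² − 2 × 165.556×10⁶/(0.85 × 35.9 × 465)) = 33.50 mm.
A_s = 0.85 f'_c a b / f_y = 0.85 × 35.9 × 33.50 × 465 / 420 = 1131.8 mm².

A_s ≈ 1130 mm²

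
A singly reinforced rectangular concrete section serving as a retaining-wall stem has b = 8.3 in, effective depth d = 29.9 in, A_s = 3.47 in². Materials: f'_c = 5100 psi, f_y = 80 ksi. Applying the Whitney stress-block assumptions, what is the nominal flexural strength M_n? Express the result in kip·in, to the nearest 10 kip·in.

M_n ≈ 7230 kip·in

T = A_s f_y = 3.47 × 80 = 277.6 kips.
a = T/(0.85 f'_c b) = 277.6/(0.85 × 5.1 × 8.3) = 7.715 in.
M_n = T(d − a/2) = 277.6 × (29.9 − 3.8575) = 7229.4 kip·in.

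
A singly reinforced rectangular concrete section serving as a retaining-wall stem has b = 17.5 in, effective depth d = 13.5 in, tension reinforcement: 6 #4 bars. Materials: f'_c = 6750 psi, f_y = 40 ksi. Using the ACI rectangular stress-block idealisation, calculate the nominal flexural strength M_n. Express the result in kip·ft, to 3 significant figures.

A_s = 6 × 0.2 = 1.2 in².
T = A_s f_y = 1.2 × 40 = 48 kips.
a = T/(0.85 f'_c b) = 48/(0.85 × 6.75 × 17.5) = 0.478 in.
M_n = T(d − a/2) = 48 × (13.5 − 0.239) = 636.5 kip·in = 636.5/12 = 53.04 kip·ft.

M_n ≈ 53.0 kip·ft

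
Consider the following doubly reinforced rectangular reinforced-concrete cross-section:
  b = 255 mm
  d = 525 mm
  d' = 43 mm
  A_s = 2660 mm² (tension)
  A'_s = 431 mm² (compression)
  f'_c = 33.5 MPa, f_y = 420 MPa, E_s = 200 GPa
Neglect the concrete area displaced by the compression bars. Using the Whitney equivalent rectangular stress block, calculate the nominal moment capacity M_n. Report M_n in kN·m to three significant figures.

M_n ≈ 518 kN·m

Assume both tension and compression steel yield.
Net tension couple steel: A_s − A'_s = 2229 mm².
a = (A_s − A'_s) f_y / (0.85 f'_c b) = 936180/(0.85 × 33.5 × 255) = 128.93 mm.
c = a/β₁ = 128.93/0.811 = 158.98 mm; ε'_s = 0.003(c − d')/c = 0.0022 ≥ f_y/E_s = 0.0021, so compression steel does yield.
M_n = (A_s − A'_s) f_y (d − a/2) + A'_s f_y (d − d') = [936180 × (525 − 64.465) + 181020 × (525 − 43)] × 10⁻⁶ = 431.14 + 87.25 = 518.39 kN·m.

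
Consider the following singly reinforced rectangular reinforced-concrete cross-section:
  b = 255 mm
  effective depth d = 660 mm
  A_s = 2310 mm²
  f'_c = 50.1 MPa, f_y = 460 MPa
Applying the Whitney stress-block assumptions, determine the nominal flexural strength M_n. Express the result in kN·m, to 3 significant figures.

T = A_s f_y = 2310 × 460 = 1062600 N = 1062.6 kN.
From C = T: a = T/(0.85 f'_c b) = 1062600/(0.85 × 50.1 × 255) = 97.85 mm.
M_n = T(d − a/2) = 1062.6 kN × (660 − 48.925) mm = 649.33 kN·m.

M_n ≈ 649 kN·m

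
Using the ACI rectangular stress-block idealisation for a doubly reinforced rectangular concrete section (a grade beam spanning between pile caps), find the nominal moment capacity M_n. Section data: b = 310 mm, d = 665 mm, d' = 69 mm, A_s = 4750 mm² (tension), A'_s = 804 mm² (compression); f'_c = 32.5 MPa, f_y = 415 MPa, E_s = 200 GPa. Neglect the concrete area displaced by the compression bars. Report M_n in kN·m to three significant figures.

Assume both tension and compression steel yield.
Net tension couple steel: A_s − A'_s = 3946 mm².
a = (A_s − A'_s) f_y / (0.85 f'_c b) = 1637590/(0.85 × 32.5 × 310) = 191.22 mm.
c = a/β₁ = 191.22/0.818 = 233.77 mm; ε'_s = 0.003(c − d')/c = 0.0021 ≥ f_y/E_s = 0.0021, so compression steel does yield.
M_n = (A_s − A'_s) f_y (d − a/2) + A'_s f_y (d − d') = [1637590 × (665 − 95.61) + 333660 × (665 − 69)] × 10⁻⁶ = 932.43 + 198.86 = 1131.29 kN·m.

M_n ≈ 1130 kN·m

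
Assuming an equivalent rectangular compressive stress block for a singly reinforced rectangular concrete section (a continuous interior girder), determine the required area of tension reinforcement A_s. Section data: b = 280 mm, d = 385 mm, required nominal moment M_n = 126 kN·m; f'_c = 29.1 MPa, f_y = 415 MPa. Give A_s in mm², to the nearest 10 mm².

With M_n = 0.85 f'_c a b (d − a/2), solve the quadratic for a:
a = d − √(d² − 2M_n/(0.85 f'_c b)) = 385 − √(385² − 2 × 126×10⁶/(0.85 × 29.1 × 280)) = 50.58 mm.
A_s = 0.85 f'_c a b / f_y = 0.85 × 29.1 × 50.58 × 280 / 415 = 844.1 mm².

A_s ≈ 840 mm²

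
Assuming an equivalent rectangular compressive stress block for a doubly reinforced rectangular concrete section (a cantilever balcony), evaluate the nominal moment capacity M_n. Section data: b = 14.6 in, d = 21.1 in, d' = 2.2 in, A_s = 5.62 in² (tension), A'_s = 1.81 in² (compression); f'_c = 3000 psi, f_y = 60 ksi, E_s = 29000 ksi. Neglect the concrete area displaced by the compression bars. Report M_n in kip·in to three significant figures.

Assume both steels yield.
a = (A_s − A'_s) f_y/(0.85 f'_c b) = (5.62 − 1.81) × 60/(0.85 × 3 × 14.6) = 6.140 in.
c = a/β₁ = 6.140/0.85 = 7.224 in; ε'_s = 0.003(c − d')/c = 0.0021 ≥ ε_y = 0.0021, so the compression steel yields.
M_n = (A_s − A'_s) f_y (d − a/2) + A'_s f_y (d − d') = 228.6 × (21.1 − 3.07) + 108.6 × (21.1 − 2.2) = 4121.7 + 2052.5 = 6174.2 kip·in.

M_n ≈ 6170 kip·in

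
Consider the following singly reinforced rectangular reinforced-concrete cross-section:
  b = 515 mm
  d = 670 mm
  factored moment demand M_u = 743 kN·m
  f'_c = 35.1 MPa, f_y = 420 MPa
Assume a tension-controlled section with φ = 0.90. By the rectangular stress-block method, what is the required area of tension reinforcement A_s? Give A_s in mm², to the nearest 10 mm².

M_n = M_u/φ = 743/0.90 = 825.556 kN·m.
With M_n = 0.85 f'_c a b (d − a/2), solve the quadratic for a:
a = d − √(d² − 2M_n/(0.85 f'_c b)) = 670 − √(670² − 2 × 825.556×10⁶/(0.85 × 35.1 × 515)) = 85.67 mm.
A_s = 0.85 f'_c a b / f_y = 0.85 × 35.1 × 85.67 × 515 / 420 = 3134.1 mm².

A_s ≈ 3130 mm²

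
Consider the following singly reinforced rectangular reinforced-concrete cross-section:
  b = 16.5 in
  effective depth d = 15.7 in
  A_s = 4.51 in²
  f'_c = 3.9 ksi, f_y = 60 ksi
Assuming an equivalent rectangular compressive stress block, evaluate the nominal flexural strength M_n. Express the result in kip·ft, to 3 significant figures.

M_n ≈ 298 kip·ft

T = A_s f_y = 4.51 × 60 = 270.6 kips.
a = T/(0.85 f'_c b) = 270.6/(0.85 × 3.9 × 16.5) = 4.947 in.
M_n = T(d − a/2) = 270.6 × (15.7 − 2.4735) = 3579.1 kip·in = 3579.1/12 = 298.26 kip·ft.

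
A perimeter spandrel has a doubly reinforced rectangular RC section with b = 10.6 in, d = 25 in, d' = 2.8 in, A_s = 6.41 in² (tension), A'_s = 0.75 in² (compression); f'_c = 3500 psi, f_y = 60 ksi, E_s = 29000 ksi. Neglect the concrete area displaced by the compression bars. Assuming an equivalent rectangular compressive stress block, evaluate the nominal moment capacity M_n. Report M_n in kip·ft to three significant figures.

Assume both steels yield.
a = (A_s − A'_s) f_y/(0.85 f'_c b) = (6.41 − 0.75) × 60/(0.85 × 3.5 × 10.6) = 10.769 in.
c = a/β₁ = 10.769/0.85 = 12.669 in; ε'_s = 0.003(c − d')/c = 0.0023 ≥ ε_y = 0.0021, so the compression steel yields.
M_n = (A_s − A'_s) f_y (d − a/2) + A'_s f_y (d − d') = 339.6 × (25 − 5.3845) + 45 × (25 − 2.8) = 6661.4 + 999.0 = 7660.4 kip·in = 7660.4/12 = 638.37 kip·ft.

M_n ≈ 638 kip·ft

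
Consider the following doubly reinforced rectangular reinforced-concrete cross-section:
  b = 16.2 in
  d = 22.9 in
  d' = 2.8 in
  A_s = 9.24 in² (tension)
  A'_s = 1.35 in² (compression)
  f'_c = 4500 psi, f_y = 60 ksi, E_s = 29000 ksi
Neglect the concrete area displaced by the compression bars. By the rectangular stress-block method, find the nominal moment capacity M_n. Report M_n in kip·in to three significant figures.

Assume both steels yield.
a = (A_s − A'_s) f_y/(0.85 f'_c b) = (9.24 − 1.35) × 60/(0.85 × 4.5 × 16.2) = 7.640 in.
c = a/β₁ = 7.640/0.825 = 9.261 in; ε'_s = 0.003(c − d')/c = 0.0021 ≥ ε_y = 0.0021, so the compression steel yields.
M_n = (A_s − A'_s) f_y (d − a/2) + A'_s f_y (d − d') = 473.4 × (22.9 − 3.82) + 81 × (22.9 − 2.8) = 9032.5 + 1628.1 = 10660.6 kip·in.

M_n ≈ 10700 kip·in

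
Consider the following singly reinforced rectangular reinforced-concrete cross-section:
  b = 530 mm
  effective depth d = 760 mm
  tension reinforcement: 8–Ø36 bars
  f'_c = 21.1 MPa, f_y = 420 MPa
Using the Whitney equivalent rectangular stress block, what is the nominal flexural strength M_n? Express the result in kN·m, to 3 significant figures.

A_s = 8 × 1018 = 8144 mm².
T = A_s f_y = 8144 × 420 = 3420480 N = 3420.48 kN.
From C = T: a = T/(0.85 f'_c b) = 3420480/(0.85 × 21.1 × 530) = 359.84 mm.
M_n = T(d − a/2) = 3420.48 kN × (760 − 179.92) mm = 1984.15 kN·m.

M_n ≈ 1980 kN·m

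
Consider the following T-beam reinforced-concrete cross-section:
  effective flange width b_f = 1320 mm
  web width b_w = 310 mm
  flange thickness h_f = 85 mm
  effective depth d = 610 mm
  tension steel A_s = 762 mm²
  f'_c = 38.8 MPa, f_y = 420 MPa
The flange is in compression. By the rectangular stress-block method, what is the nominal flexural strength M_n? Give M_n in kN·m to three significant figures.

M_n ≈ 194 kN·m

Tension: T = A_s f_y = 762 × 420 = 320040 N.
Try a within the flange: a = T/(0.85 f'_c b_f) = 320040/(0.85 × 38.8 × 1320) = 7.35 mm.
Since a = 7.35 ≤ h_f = 85 mm, the stress block lies entirely in the flange; analyse as a rectangular beam of width b_f.
M_n = T(d − a/2) = 320040 × (610 − 3.675) = 194.05 × 10⁶ N·mm.
M_n = 194.05 kN·m.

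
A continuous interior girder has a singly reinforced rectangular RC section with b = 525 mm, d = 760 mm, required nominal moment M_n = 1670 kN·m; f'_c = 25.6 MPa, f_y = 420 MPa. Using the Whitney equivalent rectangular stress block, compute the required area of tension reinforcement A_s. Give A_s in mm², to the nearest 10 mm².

A_s ≈ 6150 mm²

With M_n = 0.85 f'_c a b (d − a/2), solve the quadratic for a:
a = d − √(d² − 2M_n/(0.85 f'_c b)) = 760 − √(760² − 2 × 1670×10⁶/(0.85 × 25.6 × 525)) = 225.93 mm.
A_s = 0.85 f'_c a b / f_y = 0.85 × 25.6 × 225.93 × 525 / 420 = 6145.3 mm².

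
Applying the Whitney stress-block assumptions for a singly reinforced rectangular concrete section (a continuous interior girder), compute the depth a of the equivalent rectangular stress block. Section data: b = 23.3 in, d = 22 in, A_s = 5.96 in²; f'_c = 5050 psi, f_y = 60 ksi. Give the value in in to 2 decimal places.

a ≈ 3.58 in

T = A_s f_y = 5.96 × 60 = 357.6 kips.
a = T/(0.85 f'_c b) = 357.6/(0.85 × 5.05 × 23.3) = 3.58 in.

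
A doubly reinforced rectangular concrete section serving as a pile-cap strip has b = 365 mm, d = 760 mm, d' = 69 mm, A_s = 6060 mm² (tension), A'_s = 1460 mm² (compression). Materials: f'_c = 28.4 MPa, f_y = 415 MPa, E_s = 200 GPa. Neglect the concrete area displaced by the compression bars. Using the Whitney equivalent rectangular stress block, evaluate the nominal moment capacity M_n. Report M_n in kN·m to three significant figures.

Assume both tension and compression steel yield.
Net tension couple steel: A_s − A'_s = 4600 mm².
a = (A_s − A'_s) f_y / (0.85 f'_c b) = 1909000/(0.85 × 28.4 × 365) = 216.66 mm.
c = a/β₁ = 216.66/0.847 = 255.80 mm; ε'_s = 0.003(c − d')/c = 0.0022 ≥ f_y/E_s = 0.0021, so compression steel does yield.
M_n = (A_s − A'_s) f_y (d − a/2) + A'_s f_y (d − d') = [1909000 × (760 − 108.33) + 605900 × (760 − 69)] × 10⁻⁶ = 1244.04 + 418.68 = 1662.72 kN·m.

M_n ≈ 1660 kN·m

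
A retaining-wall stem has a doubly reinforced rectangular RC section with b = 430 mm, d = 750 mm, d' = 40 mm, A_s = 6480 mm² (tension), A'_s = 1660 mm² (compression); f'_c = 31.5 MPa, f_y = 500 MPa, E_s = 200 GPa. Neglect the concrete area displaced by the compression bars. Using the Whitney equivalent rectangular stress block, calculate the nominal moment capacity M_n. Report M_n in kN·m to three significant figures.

Assume both tension and compression steel yield.
Net tension couple steel: A_s − A'_s = 4820 mm².
a = (A_s − A'_s) f_y / (0.85 f'_c b) = 2410000/(0.85 × 31.5 × 430) = 209.32 mm.
c = a/β₁ = 209.32/0.825 = 253.72 mm; ε'_s = 0.003(c − d')/c = 0.0025 ≥ f_y/E_s = 0.0025, so compression steel does yield.
M_n = (A_s − A'_s) f_y (d − a/2) + A'_s f_y (d − d') = [2410000 × (750 − 104.66) + 830000 × (750 − 40)] × 10⁻⁶ = 1555.27 + 589.30 = 2144.57 kN·m.

M_n ≈ 2140 kN·m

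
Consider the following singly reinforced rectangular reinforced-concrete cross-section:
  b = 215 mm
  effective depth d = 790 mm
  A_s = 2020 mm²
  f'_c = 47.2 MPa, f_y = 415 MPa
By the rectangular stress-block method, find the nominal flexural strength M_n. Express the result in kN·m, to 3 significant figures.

T = A_s f_y = 2020 × 415 = 838300 N = 838.3 kN.
From C = T: a = T/(0.85 f'_c b) = 838300/(0.85 × 47.2 × 215) = 97.19 mm.
M_n = T(d − a/2) = 838.3 kN × (790 − 48.595) mm = 621.52 kN·m.

M_n ≈ 622 kN·m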